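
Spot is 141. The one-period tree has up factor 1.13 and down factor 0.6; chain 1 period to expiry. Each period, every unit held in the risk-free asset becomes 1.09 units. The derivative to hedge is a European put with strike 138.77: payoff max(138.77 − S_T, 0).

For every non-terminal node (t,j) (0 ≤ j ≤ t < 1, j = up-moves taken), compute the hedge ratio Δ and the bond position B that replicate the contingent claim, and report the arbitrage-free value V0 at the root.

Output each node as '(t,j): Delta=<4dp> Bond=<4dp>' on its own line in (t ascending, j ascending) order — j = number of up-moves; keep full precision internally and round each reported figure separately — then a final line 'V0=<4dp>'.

(0,0): Delta=-0.7249 Bond=105.9583
V0=3.7507

Under the risk-neutral measure, an up-move has probability p* = (R−d)/(u−d) = 0.9245 and values discount at R = 1.09.
At expiry t=1: V(1,0)=54.1700, V(1,1)=0.0000
  t=0,j=0: stock 141.0000 → up 159.3300 (V=0.0000), down 84.6000 (V=54.1700). Price 3.7507; hedge Δ=-0.7249, bond B=105.9583.
Root portfolio cost Δ·141+B reproduces V0=3.7507.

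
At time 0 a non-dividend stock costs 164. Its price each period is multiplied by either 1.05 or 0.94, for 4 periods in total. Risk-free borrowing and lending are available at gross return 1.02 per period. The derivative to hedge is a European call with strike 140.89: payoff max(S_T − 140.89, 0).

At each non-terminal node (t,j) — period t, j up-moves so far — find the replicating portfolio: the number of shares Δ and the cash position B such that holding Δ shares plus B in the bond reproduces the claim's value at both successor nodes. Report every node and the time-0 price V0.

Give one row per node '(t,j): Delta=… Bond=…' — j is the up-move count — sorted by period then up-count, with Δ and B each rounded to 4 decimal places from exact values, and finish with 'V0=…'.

(0,0): Delta=0.9864 Bond=-127.8624
(1,0): Delta=0.9458 Bond=-124.1685
(1,1): Delta=1.0000 Bond=-132.7638
(2,0): Delta=0.7845 Bond=-103.2727
(2,1): Delta=1.0000 Bond=-135.4191
(2,2): Delta=1.0000 Bond=-135.4191
(3,0): Delta=0.1426 Bond=-17.8999
(3,1): Delta=1.0000 Bond=-138.1275
(3,2): Delta=1.0000 Bond=-138.1275
(3,3): Delta=1.0000 Bond=-138.1275
V0=33.9051

Since d<R<u, set p* = (R−d)/(u−d) = 0.7273; price each node as the discounted p*-expectation of its children.
At expiry t=4: V(4,0)=0.0000, V(4,1)=2.1366, V(4,2)=18.8737, V(4,3)=37.5695, V(4,4)=58.4530
(3,0): S=136.2158. Δ = (V_up−V_dn)/(S_up−S_dn) = (2.1366−0.0000)/(143.0266−128.0428) = 0.1426. V = [p*·2.1366 + (1−p*)·0.0000]/1.02 = 1.5234. B = V − Δ·S = -17.8999.
(3,1): S=152.1559. Δ = (V_up−V_dn)/(S_up−S_dn) = (18.8737−2.1366)/(159.7637−143.0266) = 1.0000. V = [p*·18.8737 + (1−p*)·2.1366]/1.02 = 14.0285. B = V − Δ·S = -138.1275.
(3,2): S=169.9614. Δ = (V_up−V_dn)/(S_up−S_dn) = (37.5695−18.8737)/(178.4595−159.7637) = 1.0000. V = [p*·37.5695 + (1−p*)·18.8737]/1.02 = 31.8339. B = V − Δ·S = -138.1275.
(3,3): S=189.8505. Δ = (V_up−V_dn)/(S_up−S_dn) = (58.4530−37.5695)/(199.3430−178.4595) = 1.0000. V = [p*·58.4530 + (1−p*)·37.5695]/1.02 = 51.7230. B = V − Δ·S = -138.1275.
(2,0): S=144.9104. Δ = (V_up−V_dn)/(S_up−S_dn) = (14.0285−1.5234)/(152.1559−136.2158) = 0.7845. V = [p*·14.0285 + (1−p*)·1.5234]/1.02 = 10.4098. B = V − Δ·S = -103.2727.
(2,1): S=161.8680. Δ = (V_up−V_dn)/(S_up−S_dn) = (31.8339−14.0285)/(169.9614−152.1559) = 1.0000. V = [p*·31.8339 + (1−p*)·14.0285]/1.02 = 26.4489. B = V − Δ·S = -135.4191.
(2,2): S=180.8100. Δ = (V_up−V_dn)/(S_up−S_dn) = (51.7230−31.8339)/(189.8505−169.9614) = 1.0000. V = [p*·51.7230 + (1−p*)·31.8339]/1.02 = 45.3909. B = V − Δ·S = -135.4191.
(1,0): S=154.1600. Δ = (V_up−V_dn)/(S_up−S_dn) = (26.4489−10.4098)/(161.8680−144.9104) = 0.9458. V = [p*·26.4489 + (1−p*)·10.4098]/1.02 = 21.6418. B = V − Δ·S = -124.1685.
(1,1): S=172.2000. Δ = (V_up−V_dn)/(S_up−S_dn) = (45.3909−26.4489)/(180.8100−161.8680) = 1.0000. V = [p*·45.3909 + (1−p*)·26.4489]/1.02 = 39.4362. B = V − Δ·S = -132.7638.
(0,0): S=164.0000. Δ = (V_up−V_dn)/(S_up−S_dn) = (39.4362−21.6418)/(172.2000−154.1600) = 0.9864. V = [p*·39.4362 + (1−p*)·21.6418]/1.02 = 33.9051. B = V − Δ·S = -127.8624.
Root portfolio cost Δ·164+B reproduces V0=33.9051.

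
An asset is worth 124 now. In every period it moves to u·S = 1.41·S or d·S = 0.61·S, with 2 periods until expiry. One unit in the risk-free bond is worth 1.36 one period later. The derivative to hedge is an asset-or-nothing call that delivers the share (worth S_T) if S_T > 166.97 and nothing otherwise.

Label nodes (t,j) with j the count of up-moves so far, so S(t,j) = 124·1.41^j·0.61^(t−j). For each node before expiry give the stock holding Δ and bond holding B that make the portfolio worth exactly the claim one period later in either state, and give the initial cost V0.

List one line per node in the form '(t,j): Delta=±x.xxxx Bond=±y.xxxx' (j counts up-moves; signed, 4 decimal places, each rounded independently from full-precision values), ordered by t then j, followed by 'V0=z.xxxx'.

(0,0): Delta=1.7131 Bond=-95.2781
(1,0): Delta=0.0000 Bond=0.0000
(1,1): Delta=1.7625 Bond=-138.2168
V0=117.1452

The replicating-portfolio and risk-neutral prices coincide; use p* = (1.36−0.61)/(1.41−0.61) = 0.9375 for the latter.
Payoff layer (t=2): V(2,0)=0.0000, V(2,1)=0.0000, V(2,2)=246.5244
  t=1,j=0: stock 75.6400 → up 106.6524 (V=0.0000), down 46.1404 (V=0.0000). Price 0.0000; hedge Δ=0.0000, bond B=0.0000.
  t=1,j=1: stock 174.8400 → up 246.5244 (V=246.5244), down 106.6524 (V=0.0000). Price 169.9387; hedge Δ=1.7625, bond B=-138.2168.
  t=0,j=0: stock 124.0000 → up 174.8400 (V=169.9387), down 75.6400 (V=0.0000). Price 117.1452; hedge Δ=1.7131, bond B=-95.2781.
Each (Δ,B) replicates both successor values, so the strategy is self-financing and V0 is arbitrage-free.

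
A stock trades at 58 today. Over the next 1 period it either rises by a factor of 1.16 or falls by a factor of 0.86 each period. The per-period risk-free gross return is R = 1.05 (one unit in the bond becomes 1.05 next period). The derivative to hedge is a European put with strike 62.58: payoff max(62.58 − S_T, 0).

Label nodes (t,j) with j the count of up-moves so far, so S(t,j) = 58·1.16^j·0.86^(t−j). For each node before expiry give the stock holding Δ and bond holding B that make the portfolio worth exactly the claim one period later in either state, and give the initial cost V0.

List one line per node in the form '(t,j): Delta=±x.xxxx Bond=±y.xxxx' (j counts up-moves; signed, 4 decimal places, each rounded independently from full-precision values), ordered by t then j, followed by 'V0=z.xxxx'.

(0,0): Delta=-0.7299 Bond=46.7683
V0=4.4349

No-arbitrage ⇒ martingale measure with p* = (R−d)/(u−d) = 0.6333.
At expiry t=1: V(1,0)=12.7000, V(1,1)=0.0000
(0,0): S=58.0000. Δ = (V_up−V_dn)/(S_up−S_dn) = (0.0000−12.7000)/(67.2800−49.8800) = -0.7299. V = [p*·0.0000 + (1−p*)·12.7000]/1.05 = 4.4349. B = V − Δ·S = 46.7683.
Root portfolio cost Δ·58+B reproduces V0=4.4349.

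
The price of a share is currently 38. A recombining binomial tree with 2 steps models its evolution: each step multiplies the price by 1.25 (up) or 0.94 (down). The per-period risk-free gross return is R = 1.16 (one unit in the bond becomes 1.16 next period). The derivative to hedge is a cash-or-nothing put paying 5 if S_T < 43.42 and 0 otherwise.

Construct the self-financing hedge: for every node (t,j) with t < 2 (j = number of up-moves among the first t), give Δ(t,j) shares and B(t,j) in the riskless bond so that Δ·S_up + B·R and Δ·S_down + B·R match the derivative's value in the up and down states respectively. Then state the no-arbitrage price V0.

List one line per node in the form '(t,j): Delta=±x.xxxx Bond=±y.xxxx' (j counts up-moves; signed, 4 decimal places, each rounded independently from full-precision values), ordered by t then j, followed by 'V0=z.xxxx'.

(0,0): Delta=-0.1062 Bond=4.3499
(1,0): Delta=-0.4515 Bond=17.3804
(1,1): Delta=0.0000 Bond=0.0000
V0=0.3132

The replicating-portfolio and risk-neutral prices coincide; use p* = (1.16−0.94)/(1.25−0.94) = 0.7097 for the latter.
Terminal values V(2,·): V(2,0)=5.0000, V(2,1)=0.0000, V(2,2)=0.0000
(1,0): S=35.7200. Δ = (V_up−V_dn)/(S_up−S_dn) = (0.0000−5.0000)/(44.6500−33.5768) = -0.4515. V = [p*·0.0000 + (1−p*)·5.0000]/1.16 = 1.2514. B = V − Δ·S = 17.3804.
(1,1): S=47.5000. Δ = (V_up−V_dn)/(S_up−S_dn) = (0.0000−0.0000)/(59.3750−44.6500) = 0.0000. V = [p*·0.0000 + (1−p*)·0.0000]/1.16 = 0.0000. B = V − Δ·S = 0.0000.
(0,0): S=38.0000. Δ = (V_up−V_dn)/(S_up−S_dn) = (0.0000−1.2514)/(47.5000−35.7200) = -0.1062. V = [p*·0.0000 + (1−p*)·1.2514]/1.16 = 0.3132. B = V − Δ·S = 4.3499.
Self-financing check: at every node Δ·S+B equals the discounted successor values.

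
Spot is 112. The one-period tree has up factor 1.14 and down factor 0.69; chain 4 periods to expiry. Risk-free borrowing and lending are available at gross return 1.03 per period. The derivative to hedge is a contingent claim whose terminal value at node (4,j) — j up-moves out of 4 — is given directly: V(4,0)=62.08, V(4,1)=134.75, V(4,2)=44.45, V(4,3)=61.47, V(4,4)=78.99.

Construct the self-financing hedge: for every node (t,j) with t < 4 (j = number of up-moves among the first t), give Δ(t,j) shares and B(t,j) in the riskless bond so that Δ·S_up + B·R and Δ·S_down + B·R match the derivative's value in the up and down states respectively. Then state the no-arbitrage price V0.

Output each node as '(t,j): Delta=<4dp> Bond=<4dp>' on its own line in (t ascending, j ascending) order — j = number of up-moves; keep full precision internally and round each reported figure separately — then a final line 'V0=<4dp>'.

Since d<R<u, set p* = (R−d)/(u−d) = 0.7556; price each node as the discounted p*-expectation of its children.
Payoff layer (t=4): V(4,0)=62.0800, V(4,1)=134.7500, V(4,2)=44.4500, V(4,3)=61.4700, V(4,4)=78.9900
  t=3,j=0: stock 36.7930 → up 41.9440 (V=134.7500), down 25.3872 (V=62.0800). Price 113.5789; hedge Δ=4.3891, bond B=-47.9100.
  t=3,j=1: stock 60.7884 → up 69.2988 (V=44.4500), down 41.9440 (V=134.7500). Price 64.5858; hedge Δ=-3.3011, bond B=265.2524.
  t=3,j=2: stock 100.4331 → up 114.4937 (V=61.4700), down 69.2988 (V=44.4500). Price 55.6403; hedge Δ=0.3766, bond B=17.8181.
  t=3,j=3: stock 165.9329 → up 189.1635 (V=78.9900), down 114.4937 (V=61.4700). Price 72.5314; hedge Δ=0.2346, bond B=33.5981.
  t=2,j=0: stock 53.3232 → up 60.7884 (V=64.5858), down 36.7930 (V=113.5789). Price 74.3319; hedge Δ=-2.0418, bond B=183.2054.
  t=2,j=1: stock 88.0992 → up 100.4331 (V=55.6403), down 60.7884 (V=64.5858). Price 56.1427; hedge Δ=-0.2256, bond B=76.0214.
  t=2,j=2: stock 145.5552 → up 165.9329 (V=72.5314), down 100.4331 (V=55.6403). Price 66.4102; hedge Δ=0.2579, bond B=28.8745.
  t=1,j=0: stock 77.2800 → up 88.0992 (V=56.1427), down 53.3232 (V=74.3319). Price 58.8242; hedge Δ=-0.5230, bond B=99.2446.
  t=1,j=1: stock 127.6800 → up 145.5552 (V=66.4102), down 88.0992 (V=56.1427). Price 62.0392; hedge Δ=0.1787, bond B=39.2226.
  t=0,j=0: stock 112.0000 → up 127.6800 (V=62.0392), down 77.2800 (V=58.8242). Price 59.4692; hedge Δ=0.0638, bond B=52.3249.
Each (Δ,B) replicates both successor values, so the strategy is self-financing and V0 is arbitrage-free.

(0,0): Delta=0.0638 Bond=52.3249
(1,0): Delta=-0.5230 Bond=99.2446
(1,1): Delta=0.1787 Bond=39.2226
(2,0): Delta=-2.0418 Bond=183.2054
(2,1): Delta=-0.2256 Bond=76.0214
(2,2): Delta=0.2579 Bond=28.8745
(3,0): Delta=4.3891 Bond=-47.9100
(3,1): Delta=-3.3011 Bond=265.2524
(3,2): Delta=0.3766 Bond=17.8181
(3,3): Delta=0.2346 Bond=33.5981
V0=59.4692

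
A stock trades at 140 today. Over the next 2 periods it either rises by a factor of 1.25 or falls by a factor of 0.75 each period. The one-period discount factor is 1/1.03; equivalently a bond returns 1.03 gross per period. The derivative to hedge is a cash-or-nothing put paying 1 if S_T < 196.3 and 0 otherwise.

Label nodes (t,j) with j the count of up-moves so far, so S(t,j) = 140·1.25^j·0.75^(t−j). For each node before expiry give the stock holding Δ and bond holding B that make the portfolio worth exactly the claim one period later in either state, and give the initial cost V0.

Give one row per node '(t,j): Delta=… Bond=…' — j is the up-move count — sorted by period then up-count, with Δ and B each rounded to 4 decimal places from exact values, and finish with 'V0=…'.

Risk-neutral probability p* = (R−d)/(u−d) = (1.03−0.75)/(1.25−0.75) = 0.5600.
At expiry t=2: V(2,0)=1.0000, V(2,1)=1.0000, V(2,2)=0.0000
Node (1,0) S=105.0000: V=(p*·1.0000+(1−p*)·1.0000)/1.03=0.9709; Δ=(1.0000−1.0000)/(131.2500−78.7500)=0.0000; B=V−Δ·S=0.9709
Node (1,1) S=175.0000: V=(p*·0.0000+(1−p*)·1.0000)/1.03=0.4272; Δ=(0.0000−1.0000)/(218.7500−131.2500)=-0.0114; B=V−Δ·S=2.4272
Node (0,0) S=140.0000: V=(p*·0.4272+(1−p*)·0.9709)/1.03=0.6470; Δ=(0.4272−0.9709)/(175.0000−105.0000)=-0.0078; B=V−Δ·S=1.7344
Check: Δ(0,0)·S0 + B(0,0) = 0.6470 = V0.

(0,0): Delta=-0.0078 Bond=1.7344
(1,0): Delta=0.0000 Bond=0.9709
(1,1): Delta=-0.0114 Bond=2.4272
V0=0.6470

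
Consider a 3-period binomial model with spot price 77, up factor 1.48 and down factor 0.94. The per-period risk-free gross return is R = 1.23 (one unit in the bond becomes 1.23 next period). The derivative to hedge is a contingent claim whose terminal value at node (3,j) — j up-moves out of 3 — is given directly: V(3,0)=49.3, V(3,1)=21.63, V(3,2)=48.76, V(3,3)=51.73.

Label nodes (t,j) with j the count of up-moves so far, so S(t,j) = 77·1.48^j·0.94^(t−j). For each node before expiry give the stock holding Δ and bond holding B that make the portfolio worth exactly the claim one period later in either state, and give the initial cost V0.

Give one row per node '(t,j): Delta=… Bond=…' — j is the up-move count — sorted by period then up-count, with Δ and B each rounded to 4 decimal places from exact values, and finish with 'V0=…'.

No-arbitrage ⇒ martingale measure with p* = (R−d)/(u−d) = 0.5370.
At expiry t=3: V(3,0)=49.3000, V(3,1)=21.6300, V(3,2)=48.7600, V(3,3)=51.7300
Node (2,0) S=68.0372: V=(p*·21.6300+(1−p*)·49.3000)/1.23=28.0002; Δ=(21.6300−49.3000)/(100.6951−63.9550)=-0.7531; B=V−Δ·S=79.2409
Node (2,1) S=107.1224: V=(p*·48.7600+(1−p*)·21.6300)/1.23=29.4307; Δ=(48.7600−21.6300)/(158.5412−100.6951)=0.4690; B=V−Δ·S=-20.8100
Node (2,2) S=168.6608: V=(p*·51.7300+(1−p*)·48.7600)/1.23=40.9390; Δ=(51.7300−48.7600)/(249.6180−158.5412)=0.0326; B=V−Δ·S=35.4390
Node (1,0) S=72.3800: V=(p*·29.4307+(1−p*)·28.0002)/1.23=23.3890; Δ=(29.4307−28.0002)/(107.1224−68.0372)=0.0366; B=V−Δ·S=20.7397
Node (1,1) S=113.9600: V=(p*·40.9390+(1−p*)·29.4307)/1.23=28.9521; Δ=(40.9390−29.4307)/(168.6608−107.1224)=0.1870; B=V−Δ·S=7.6405
Node (0,0) S=77.0000: V=(p*·28.9521+(1−p*)·23.3890)/1.23=21.4444; Δ=(28.9521−23.3890)/(113.9600−72.3800)=0.1338; B=V−Δ·S=11.1422
Check: Δ(0,0)·S0 + B(0,0) = 21.4444 = V0.

(0,0): Delta=0.1338 Bond=11.1422
(1,0): Delta=0.0366 Bond=20.7397
(1,1): Delta=0.1870 Bond=7.6405
(2,0): Delta=-0.7531 Bond=79.2409
(2,1): Delta=0.4690 Bond=-20.8100
(2,2): Delta=0.0326 Bond=35.4390
V0=21.4444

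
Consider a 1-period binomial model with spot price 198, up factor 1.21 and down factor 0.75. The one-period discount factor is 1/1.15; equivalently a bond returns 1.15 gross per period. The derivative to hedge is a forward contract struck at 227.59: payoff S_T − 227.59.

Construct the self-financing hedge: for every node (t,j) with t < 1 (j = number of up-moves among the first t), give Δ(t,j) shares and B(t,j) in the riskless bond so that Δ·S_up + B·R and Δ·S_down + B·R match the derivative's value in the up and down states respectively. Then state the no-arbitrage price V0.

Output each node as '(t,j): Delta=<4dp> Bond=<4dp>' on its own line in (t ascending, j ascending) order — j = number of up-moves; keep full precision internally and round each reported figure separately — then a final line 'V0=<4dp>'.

(0,0): Delta=1.0000 Bond=-197.9043
V0=0.0957

Under the risk-neutral measure, an up-move has probability p* = (R−d)/(u−d) = 0.8696 and values discount at R = 1.15.
Payoff layer (t=1): V(1,0)=-79.0900, V(1,1)=11.9900
(0,0): S=198.0000. Δ = (V_up−V_dn)/(S_up−S_dn) = (11.9900−-79.0900)/(239.5800−148.5000) = 1.0000. V = [p*·11.9900 + (1−p*)·-79.0900]/1.15 = 0.0957. B = V − Δ·S = -197.9043.
Each (Δ,B) replicates both successor values, so the strategy is self-financing and V0 is arbitrage-free.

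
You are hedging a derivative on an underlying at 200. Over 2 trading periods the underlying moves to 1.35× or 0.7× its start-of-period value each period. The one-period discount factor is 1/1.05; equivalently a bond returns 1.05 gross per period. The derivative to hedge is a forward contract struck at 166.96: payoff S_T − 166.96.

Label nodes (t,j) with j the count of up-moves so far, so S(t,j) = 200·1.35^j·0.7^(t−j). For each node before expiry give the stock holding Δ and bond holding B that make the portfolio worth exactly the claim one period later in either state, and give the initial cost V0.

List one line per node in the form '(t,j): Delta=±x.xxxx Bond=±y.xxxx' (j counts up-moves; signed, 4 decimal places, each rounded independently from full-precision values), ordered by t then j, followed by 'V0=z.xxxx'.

Risk-neutral probability p* = (R−d)/(u−d) = (1.05−0.7)/(1.35−0.7) = 0.5385.
Terminal values V(2,·): V(2,0)=-68.9600, V(2,1)=22.0400, V(2,2)=197.5400
  t=1,j=0: stock 140.0000 → up 189.0000 (V=22.0400), down 98.0000 (V=-68.9600). Price -19.0095; hedge Δ=1.0000, bond B=-159.0095.
  t=1,j=1: stock 270.0000 → up 364.5000 (V=197.5400), down 189.0000 (V=22.0400). Price 110.9905; hedge Δ=1.0000, bond B=-159.0095.
  t=0,j=0: stock 200.0000 → up 270.0000 (V=110.9905), down 140.0000 (V=-19.0095). Price 48.5624; hedge Δ=1.0000, bond B=-151.4376.
Check: Δ(0,0)·S0 + B(0,0) = 48.5624 = V0.

(0,0): Delta=1.0000 Bond=-151.4376
(1,0): Delta=1.0000 Bond=-159.0095
(1,1): Delta=1.0000 Bond=-159.0095
V0=48.5624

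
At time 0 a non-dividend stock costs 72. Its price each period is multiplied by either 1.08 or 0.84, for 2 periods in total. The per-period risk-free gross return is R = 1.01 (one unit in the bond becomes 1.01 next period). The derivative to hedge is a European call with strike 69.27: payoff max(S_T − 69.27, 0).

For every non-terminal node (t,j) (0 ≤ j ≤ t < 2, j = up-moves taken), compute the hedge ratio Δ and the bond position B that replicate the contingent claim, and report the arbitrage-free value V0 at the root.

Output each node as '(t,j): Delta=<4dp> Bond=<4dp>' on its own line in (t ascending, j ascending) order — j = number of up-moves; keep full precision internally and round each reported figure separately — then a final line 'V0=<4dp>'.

Risk-neutral probability p* = (R−d)/(u−d) = (1.01−0.84)/(1.08−0.84) = 0.7083.
Terminal values V(2,·): V(2,0)=0.0000, V(2,1)=0.0000, V(2,2)=14.7108
Node (1,0) S=60.4800: V=(p*·0.0000+(1−p*)·0.0000)/1.01=0.0000; Δ=(0.0000−0.0000)/(65.3184−50.8032)=0.0000; B=V−Δ·S=0.0000
Node (1,1) S=77.7600: V=(p*·14.7108+(1−p*)·0.0000)/1.01=10.3170; Δ=(14.7108−0.0000)/(83.9808−65.3184)=0.7883; B=V−Δ·S=-50.9780
Node (0,0) S=72.0000: V=(p*·10.3170+(1−p*)·0.0000)/1.01=7.2355; Δ=(10.3170−0.0000)/(77.7600−60.4800)=0.5970; B=V−Δ·S=-35.7519
Check: Δ(0,0)·S0 + B(0,0) = 7.2355 = V0.

(0,0): Delta=0.5970 Bond=-35.7519
(1,0): Delta=0.0000 Bond=0.0000
(1,1): Delta=0.7883 Bond=-50.9780
V0=7.2355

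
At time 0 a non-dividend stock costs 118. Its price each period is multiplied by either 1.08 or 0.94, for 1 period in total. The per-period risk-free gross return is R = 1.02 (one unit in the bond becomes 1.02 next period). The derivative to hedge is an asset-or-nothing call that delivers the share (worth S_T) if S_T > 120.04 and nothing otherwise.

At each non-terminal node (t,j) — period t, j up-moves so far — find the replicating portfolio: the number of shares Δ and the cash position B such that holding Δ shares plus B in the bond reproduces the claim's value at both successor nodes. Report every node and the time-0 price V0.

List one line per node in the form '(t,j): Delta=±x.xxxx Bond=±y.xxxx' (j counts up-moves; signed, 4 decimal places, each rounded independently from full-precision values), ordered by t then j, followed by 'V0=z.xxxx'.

(0,0): Delta=7.7143 Bond=-838.8908
V0=71.3950

Risk-neutral probability p* = (R−d)/(u−d) = (1.02−0.94)/(1.08−0.94) = 0.5714.
Terminal values V(1,·): V(1,0)=0.0000, V(1,1)=127.4400
Node (0,0) S=118.0000: V=(p*·127.4400+(1−p*)·0.0000)/1.02=71.3950; Δ=(127.4400−0.0000)/(127.4400−110.9200)=7.7143; B=V−Δ·S=-838.8908
Root portfolio cost Δ·118+B reproduces V0=71.3950.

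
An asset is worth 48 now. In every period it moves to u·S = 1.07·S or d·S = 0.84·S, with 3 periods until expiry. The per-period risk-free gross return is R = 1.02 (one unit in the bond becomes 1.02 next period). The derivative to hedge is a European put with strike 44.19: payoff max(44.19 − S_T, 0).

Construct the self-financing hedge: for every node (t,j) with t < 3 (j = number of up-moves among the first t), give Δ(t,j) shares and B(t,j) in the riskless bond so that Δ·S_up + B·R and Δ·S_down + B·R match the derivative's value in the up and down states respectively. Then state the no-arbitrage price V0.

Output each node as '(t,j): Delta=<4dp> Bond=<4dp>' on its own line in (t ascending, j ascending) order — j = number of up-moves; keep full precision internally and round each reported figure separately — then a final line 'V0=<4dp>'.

The replicating-portfolio and risk-neutral prices coincide; use p* = (1.02−0.84)/(1.07−0.84) = 0.7826 for the latter.
Payoff layer (t=3): V(3,0)=15.7402, V(3,1)=7.9504, V(3,2)=0.0000, V(3,3)=0.0000
  t=2,j=0: stock 33.8688 → up 36.2396 (V=7.9504), down 28.4498 (V=15.7402). Price 9.4547; hedge Δ=-1.0000, bond B=43.3235.
  t=2,j=1: stock 43.1424 → up 46.1624 (V=0.0000), down 36.2396 (V=7.9504). Price 1.6945; hedge Δ=-0.8012, bond B=36.2613.
  t=2,j=2: stock 54.9552 → up 58.8021 (V=0.0000), down 46.1624 (V=0.0000). Price 0.0000; hedge Δ=0.0000, bond B=0.0000.
  t=1,j=0: stock 40.3200 → up 43.1424 (V=1.6945), down 33.8688 (V=9.4547). Price 3.3152; hedge Δ=-0.8368, bond B=37.0555.
  t=1,j=1: stock 51.3600 → up 54.9552 (V=0.0000), down 43.1424 (V=1.6945). Price 0.3611; hedge Δ=-0.1434, bond B=7.7283.
  t=0,j=0: stock 48.0000 → up 51.3600 (V=0.3611), down 40.3200 (V=3.3152). Price 0.9836; hedge Δ=-0.2676, bond B=13.8273.
Root portfolio cost Δ·48+B reproduces V0=0.9836.

(0,0): Delta=-0.2676 Bond=13.8273
(1,0): Delta=-0.8368 Bond=37.0555
(1,1): Delta=-0.1434 Bond=7.7283
(2,0): Delta=-1.0000 Bond=43.3235
(2,1): Delta=-0.8012 Bond=36.2613
(2,2): Delta=0.0000 Bond=0.0000
V0=0.9836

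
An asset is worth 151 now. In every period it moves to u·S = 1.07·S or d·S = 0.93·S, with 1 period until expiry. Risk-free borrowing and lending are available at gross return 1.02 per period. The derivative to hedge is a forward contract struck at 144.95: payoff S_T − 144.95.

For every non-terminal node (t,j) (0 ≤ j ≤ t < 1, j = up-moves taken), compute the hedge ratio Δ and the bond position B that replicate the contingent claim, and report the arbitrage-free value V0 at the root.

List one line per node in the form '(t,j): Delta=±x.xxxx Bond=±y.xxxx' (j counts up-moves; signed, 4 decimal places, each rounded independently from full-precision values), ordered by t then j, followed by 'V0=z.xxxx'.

(0,0): Delta=1.0000 Bond=-142.1078
V0=8.8922

No-arbitrage ⇒ martingale measure with p* = (R−d)/(u−d) = 0.6429.
Terminal values V(1,·): V(1,0)=-4.5200, V(1,1)=16.6200
(0,0): S=151.0000. Δ = (V_up−V_dn)/(S_up−S_dn) = (16.6200−-4.5200)/(161.5700−140.4300) = 1.0000. V = [p*·16.6200 + (1−p*)·-4.5200]/1.02 = 8.8922. B = V − Δ·S = -142.1078.
Each (Δ,B) replicates both successor values, so the strategy is self-financing and V0 is arbitrage-free.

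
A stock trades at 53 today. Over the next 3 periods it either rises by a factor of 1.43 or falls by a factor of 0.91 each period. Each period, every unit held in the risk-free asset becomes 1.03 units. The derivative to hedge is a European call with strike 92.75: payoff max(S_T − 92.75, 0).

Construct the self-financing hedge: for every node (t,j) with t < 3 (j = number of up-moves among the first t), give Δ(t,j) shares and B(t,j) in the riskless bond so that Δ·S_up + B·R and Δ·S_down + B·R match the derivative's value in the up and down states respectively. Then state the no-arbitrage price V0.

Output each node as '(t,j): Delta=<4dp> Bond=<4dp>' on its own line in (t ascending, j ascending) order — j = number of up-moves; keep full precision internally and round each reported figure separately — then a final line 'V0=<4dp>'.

No-arbitrage ⇒ martingale measure with p* = (R−d)/(u−d) = 0.2308.
At expiry t=3: V(3,0)=0.0000, V(3,1)=0.0000, V(3,2)=5.8755, V(3,3)=62.2330
(2,0): S=43.8893. Δ = (V_up−V_dn)/(S_up−S_dn) = (0.0000−0.0000)/(62.7617−39.9393) = 0.0000. V = [p*·0.0000 + (1−p*)·0.0000]/1.03 = 0.0000. B = V − Δ·S = 0.0000.
(2,1): S=68.9689. Δ = (V_up−V_dn)/(S_up−S_dn) = (5.8755−0.0000)/(98.6255−62.7617) = 0.1638. V = [p*·5.8755 + (1−p*)·0.0000]/1.03 = 1.3164. B = V − Δ·S = -9.9827.
(2,2): S=108.3797. Δ = (V_up−V_dn)/(S_up−S_dn) = (62.2330−5.8755)/(154.9830−98.6255) = 1.0000. V = [p*·62.2330 + (1−p*)·5.8755]/1.03 = 18.3312. B = V − Δ·S = -90.0485.
(1,0): S=48.2300. Δ = (V_up−V_dn)/(S_up−S_dn) = (1.3164−0.0000)/(68.9689−43.8893) = 0.0525. V = [p*·1.3164 + (1−p*)·0.0000]/1.03 = 0.2949. B = V − Δ·S = -2.2366.
(1,1): S=75.7900. Δ = (V_up−V_dn)/(S_up−S_dn) = (18.3312−1.3164)/(108.3797−68.9689) = 0.4317. V = [p*·18.3312 + (1−p*)·1.3164]/1.03 = 5.0902. B = V − Δ·S = -27.6305.
(0,0): S=53.0000. Δ = (V_up−V_dn)/(S_up−S_dn) = (5.0902−0.2949)/(75.7900−48.2300) = 0.1740. V = [p*·5.0902 + (1−p*)·0.2949]/1.03 = 1.3607. B = V − Δ·S = -7.8609.
Check: Δ(0,0)·S0 + B(0,0) = 1.3607 = V0.

(0,0): Delta=0.1740 Bond=-7.8609
(1,0): Delta=0.0525 Bond=-2.2366
(1,1): Delta=0.4317 Bond=-27.6305
(2,0): Delta=0.0000 Bond=0.0000
(2,1): Delta=0.1638 Bond=-9.9827
(2,2): Delta=1.0000 Bond=-90.0485
V0=1.3607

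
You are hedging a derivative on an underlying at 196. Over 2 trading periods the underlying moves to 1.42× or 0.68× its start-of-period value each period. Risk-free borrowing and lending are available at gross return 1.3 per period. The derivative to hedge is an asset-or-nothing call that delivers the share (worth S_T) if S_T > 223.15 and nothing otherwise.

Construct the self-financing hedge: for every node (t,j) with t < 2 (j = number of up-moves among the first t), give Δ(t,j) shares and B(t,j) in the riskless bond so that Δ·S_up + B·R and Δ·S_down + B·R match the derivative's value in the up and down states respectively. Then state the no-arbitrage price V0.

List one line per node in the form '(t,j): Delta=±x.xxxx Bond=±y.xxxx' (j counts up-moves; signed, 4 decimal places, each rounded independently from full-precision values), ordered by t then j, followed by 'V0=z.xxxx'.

Risk-neutral probability p* = (R−d)/(u−d) = (1.3−0.68)/(1.42−0.68) = 0.8378.
Terminal payoffs: V(2,0)=0.0000, V(2,1)=0.0000, V(2,2)=395.2144
  t=1,j=0: stock 133.2800 → up 189.2576 (V=0.0000), down 90.6304 (V=0.0000). Price 0.0000; hedge Δ=0.0000, bond B=0.0000.
  t=1,j=1: stock 278.3200 → up 395.2144 (V=395.2144), down 189.2576 (V=0.0000). Price 254.7120; hedge Δ=1.9189, bond B=-279.3615.
  t=0,j=0: stock 196.0000 → up 278.3200 (V=254.7120), down 133.2800 (V=0.0000). Price 164.1595; hedge Δ=1.7561, bond B=-180.0459.
The time-0 hedge costs 164.1595, which is the no-arbitrage price.

(0,0): Delta=1.7561 Bond=-180.0459
(1,0): Delta=0.0000 Bond=0.0000
(1,1): Delta=1.9189 Bond=-279.3615
V0=164.1595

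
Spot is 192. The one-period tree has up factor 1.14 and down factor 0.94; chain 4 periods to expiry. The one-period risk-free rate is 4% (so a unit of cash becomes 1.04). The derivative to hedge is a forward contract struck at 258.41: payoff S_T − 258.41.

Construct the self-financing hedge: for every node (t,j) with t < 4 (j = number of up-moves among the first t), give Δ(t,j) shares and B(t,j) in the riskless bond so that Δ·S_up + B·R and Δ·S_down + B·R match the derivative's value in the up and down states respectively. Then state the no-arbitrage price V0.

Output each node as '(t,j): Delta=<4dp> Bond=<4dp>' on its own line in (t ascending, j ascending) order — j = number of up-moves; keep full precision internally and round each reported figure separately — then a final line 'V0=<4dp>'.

The replicating-portfolio and risk-neutral prices coincide; use p* = (1.04−0.94)/(1.14−0.94) = 0.5000 for the latter.
Payoff layer (t=4): V(4,0)=-108.5062, V(4,1)=-76.6118, V(4,2)=-37.9313, V(4,3)=8.9791, V(4,4)=65.8704
  t=3,j=0: stock 159.4721 → up 181.7982 (V=-76.6118), down 149.9038 (V=-108.5062). Price -88.9990; hedge Δ=1.0000, bond B=-248.4712.
  t=3,j=1: stock 193.4024 → up 220.4787 (V=-37.9313), down 181.7982 (V=-76.6118). Price -55.0688; hedge Δ=1.0000, bond B=-248.4712.
  t=3,j=2: stock 234.5518 → up 267.3891 (V=8.9791), down 220.4787 (V=-37.9313). Price -13.9193; hedge Δ=1.0000, bond B=-248.4712.
  t=3,j=3: stock 284.4564 → up 324.2804 (V=65.8704), down 267.3891 (V=8.9791). Price 35.9853; hedge Δ=1.0000, bond B=-248.4712.
  t=2,j=0: stock 169.6512 → up 193.4024 (V=-55.0688), down 159.4721 (V=-88.9990). Price -69.2634; hedge Δ=1.0000, bond B=-238.9146.
  t=2,j=1: stock 205.7472 → up 234.5518 (V=-13.9193), down 193.4024 (V=-55.0688). Price -33.1674; hedge Δ=1.0000, bond B=-238.9146.
  t=2,j=2: stock 249.5232 → up 284.4564 (V=35.9853), down 234.5518 (V=-13.9193). Price 10.6086; hedge Δ=1.0000, bond B=-238.9146.
  t=1,j=0: stock 180.4800 → up 205.7472 (V=-33.1674), down 169.6512 (V=-69.2634). Price -49.2455; hedge Δ=1.0000, bond B=-229.7255.
  t=1,j=1: stock 218.8800 → up 249.5232 (V=10.6086), down 205.7472 (V=-33.1674). Price -10.8455; hedge Δ=1.0000, bond B=-229.7255.
  t=0,j=0: stock 192.0000 → up 218.8800 (V=-10.8455), down 180.4800 (V=-49.2455). Price -28.8900; hedge Δ=1.0000, bond B=-220.8900.
Self-financing check: at every node Δ·S+B equals the discounted successor values.

(0,0): Delta=1.0000 Bond=-220.8900
(1,0): Delta=1.0000 Bond=-229.7255
(1,1): Delta=1.0000 Bond=-229.7255
(2,0): Delta=1.0000 Bond=-238.9146
(2,1): Delta=1.0000 Bond=-238.9146
(2,2): Delta=1.0000 Bond=-238.9146
(3,0): Delta=1.0000 Bond=-248.4712
(3,1): Delta=1.0000 Bond=-248.4712
(3,2): Delta=1.0000 Bond=-248.4712
(3,3): Delta=1.0000 Bond=-248.4712
V0=-28.8900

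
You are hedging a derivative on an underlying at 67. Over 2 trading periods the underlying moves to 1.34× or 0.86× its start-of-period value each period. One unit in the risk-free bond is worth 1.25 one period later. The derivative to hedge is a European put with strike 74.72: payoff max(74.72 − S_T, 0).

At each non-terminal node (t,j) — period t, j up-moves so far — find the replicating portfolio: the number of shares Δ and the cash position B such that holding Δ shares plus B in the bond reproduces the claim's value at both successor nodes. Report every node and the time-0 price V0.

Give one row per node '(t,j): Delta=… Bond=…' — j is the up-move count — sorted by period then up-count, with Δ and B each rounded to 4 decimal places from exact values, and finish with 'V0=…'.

Since d<R<u, set p* = (R−d)/(u−d) = 0.8125; price each node as the discounted p*-expectation of its children.
Terminal values V(2,·): V(2,0)=25.1668, V(2,1)=0.0000, V(2,2)=0.0000
Node (1,0) S=57.6200: V=(p*·0.0000+(1−p*)·25.1668)/1.25=3.7750; Δ=(0.0000−25.1668)/(77.2108−49.5532)=-0.9099; B=V−Δ·S=56.2059
Node (1,1) S=89.7800: V=(p*·0.0000+(1−p*)·0.0000)/1.25=0.0000; Δ=(0.0000−0.0000)/(120.3052−77.2108)=0.0000; B=V−Δ·S=0.0000
Node (0,0) S=67.0000: V=(p*·0.0000+(1−p*)·3.7750)/1.25=0.5663; Δ=(0.0000−3.7750)/(89.7800−57.6200)=-0.1174; B=V−Δ·S=8.4309
Check: Δ(0,0)·S0 + B(0,0) = 0.5663 = V0.

(0,0): Delta=-0.1174 Bond=8.4309
(1,0): Delta=-0.9099 Bond=56.2059
(1,1): Delta=0.0000 Bond=0.0000
V0=0.5663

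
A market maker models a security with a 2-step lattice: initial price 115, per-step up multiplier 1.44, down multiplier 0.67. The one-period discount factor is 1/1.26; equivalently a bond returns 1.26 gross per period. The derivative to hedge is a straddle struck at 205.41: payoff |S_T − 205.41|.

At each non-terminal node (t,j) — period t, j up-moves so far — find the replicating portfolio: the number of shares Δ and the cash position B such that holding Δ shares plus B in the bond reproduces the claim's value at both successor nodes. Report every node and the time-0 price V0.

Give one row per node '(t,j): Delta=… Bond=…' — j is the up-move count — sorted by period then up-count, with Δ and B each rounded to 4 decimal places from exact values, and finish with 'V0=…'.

(0,0): Delta=-0.5460 Bond=101.6215
(1,0): Delta=-1.0000 Bond=163.0238
(1,1): Delta=-0.4816 Bond=117.3710
V0=38.8315

No-arbitrage ⇒ martingale measure with p* = (R−d)/(u−d) = 0.7662.
Payoff layer (t=2): V(2,0)=153.7865, V(2,1)=94.4580, V(2,2)=33.0540
(1,0): S=77.0500. Δ = (V_up−V_dn)/(S_up−S_dn) = (94.4580−153.7865)/(110.9520−51.6235) = -1.0000. V = [p*·94.4580 + (1−p*)·153.7865]/1.26 = 85.9738. B = V − Δ·S = 163.0238.
(1,1): S=165.6000. Δ = (V_up−V_dn)/(S_up−S_dn) = (33.0540−94.4580)/(238.4640−110.9520) = -0.4816. V = [p*·33.0540 + (1−p*)·94.4580]/1.26 = 37.6255. B = V − Δ·S = 117.3710.
(0,0): S=115.0000. Δ = (V_up−V_dn)/(S_up−S_dn) = (37.6255−85.9738)/(165.6000−77.0500) = -0.5460. V = [p*·37.6255 + (1−p*)·85.9738]/1.26 = 38.8315. B = V − Δ·S = 101.6215.
Self-financing check: at every node Δ·S+B equals the discounted successor values.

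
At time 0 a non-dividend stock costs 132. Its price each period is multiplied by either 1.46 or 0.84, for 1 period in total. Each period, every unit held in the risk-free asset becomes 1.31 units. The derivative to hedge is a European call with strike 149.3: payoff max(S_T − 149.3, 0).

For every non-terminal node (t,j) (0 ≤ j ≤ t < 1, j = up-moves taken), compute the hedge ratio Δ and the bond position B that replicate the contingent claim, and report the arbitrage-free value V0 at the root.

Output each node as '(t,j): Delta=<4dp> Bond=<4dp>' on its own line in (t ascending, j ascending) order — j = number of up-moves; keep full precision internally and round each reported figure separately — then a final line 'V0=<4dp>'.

(0,0): Delta=0.5305 Bond=-44.9062
V0=25.1261

No-arbitrage ⇒ martingale measure with p* = (R−d)/(u−d) = 0.7581.
Terminal values V(1,·): V(1,0)=0.0000, V(1,1)=43.4200
(0,0): S=132.0000. Δ = (V_up−V_dn)/(S_up−S_dn) = (43.4200−0.0000)/(192.7200−110.8800) = 0.5305. V = [p*·43.4200 + (1−p*)·0.0000]/1.31 = 25.1261. B = V − Δ·S = -44.9062.
The time-0 hedge costs 25.1261, which is the no-arbitrage price.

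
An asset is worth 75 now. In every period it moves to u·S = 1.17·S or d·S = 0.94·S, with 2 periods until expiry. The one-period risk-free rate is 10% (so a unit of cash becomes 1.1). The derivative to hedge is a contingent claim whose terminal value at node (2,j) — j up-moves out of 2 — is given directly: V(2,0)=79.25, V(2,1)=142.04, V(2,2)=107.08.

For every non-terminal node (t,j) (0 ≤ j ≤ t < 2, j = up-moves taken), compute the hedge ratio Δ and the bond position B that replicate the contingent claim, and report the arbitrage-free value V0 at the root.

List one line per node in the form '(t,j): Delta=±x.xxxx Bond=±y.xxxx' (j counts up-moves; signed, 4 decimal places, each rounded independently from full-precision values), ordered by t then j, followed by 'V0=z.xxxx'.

Under the risk-neutral measure, an up-move has probability p* = (R−d)/(u−d) = 0.6957 and values discount at R = 1.1.
At expiry t=2: V(2,0)=79.2500, V(2,1)=142.0400, V(2,2)=107.0800
(1,0): S=70.5000. Δ = (V_up−V_dn)/(S_up−S_dn) = (142.0400−79.2500)/(82.4850−66.2700) = 3.8723. V = [p*·142.0400 + (1−p*)·79.2500]/1.1 = 111.7545. B = V − Δ·S = -161.2455.
(1,1): S=87.7500. Δ = (V_up−V_dn)/(S_up−S_dn) = (107.0800−142.0400)/(102.6675−82.4850) = -1.7322. V = [p*·107.0800 + (1−p*)·142.0400]/1.1 = 107.0182. B = V − Δ·S = 259.0182.
(0,0): S=75.0000. Δ = (V_up−V_dn)/(S_up−S_dn) = (107.0182−111.7545)/(87.7500−70.5000) = -0.2746. V = [p*·107.0182 + (1−p*)·111.7545]/1.1 = 98.5997. B = V − Δ·S = 119.1926.
Root portfolio cost Δ·75+B reproduces V0=98.5997.

(0,0): Delta=-0.2746 Bond=119.1926
(1,0): Delta=3.8723 Bond=-161.2455
(1,1): Delta=-1.7322 Bond=259.0182
V0=98.5997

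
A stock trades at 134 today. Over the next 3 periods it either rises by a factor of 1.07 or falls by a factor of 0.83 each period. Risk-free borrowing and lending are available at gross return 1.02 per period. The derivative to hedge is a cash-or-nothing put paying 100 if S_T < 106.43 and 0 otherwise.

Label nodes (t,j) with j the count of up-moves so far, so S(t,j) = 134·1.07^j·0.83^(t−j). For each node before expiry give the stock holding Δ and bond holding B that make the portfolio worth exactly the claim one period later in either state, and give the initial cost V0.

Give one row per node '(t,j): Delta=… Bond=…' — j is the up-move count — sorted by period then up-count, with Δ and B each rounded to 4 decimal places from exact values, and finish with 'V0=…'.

The replicating-portfolio and risk-neutral prices coincide; use p* = (1.02−0.83)/(1.07−0.83) = 0.7917 for the latter.
Terminal values V(3,·): V(3,0)=100.0000, V(3,1)=100.0000, V(3,2)=0.0000, V(3,3)=0.0000
Node (2,0) S=92.3126: V=(p*·100.0000+(1−p*)·100.0000)/1.02=98.0392; Δ=(100.0000−100.0000)/(98.7745−76.6195)=0.0000; B=V−Δ·S=98.0392
Node (2,1) S=119.0054: V=(p*·0.0000+(1−p*)·100.0000)/1.02=20.4248; Δ=(0.0000−100.0000)/(127.3358−98.7745)=-3.5012; B=V−Δ·S=437.0915
Node (2,2) S=153.4166: V=(p*·0.0000+(1−p*)·0.0000)/1.02=0.0000; Δ=(0.0000−0.0000)/(164.1558−127.3358)=0.0000; B=V−Δ·S=0.0000
Node (1,0) S=111.2200: V=(p*·20.4248+(1−p*)·98.0392)/1.02=35.8770; Δ=(20.4248−98.0392)/(119.0054−92.3126)=-2.9077; B=V−Δ·S=359.2702
Node (1,1) S=143.3800: V=(p*·0.0000+(1−p*)·20.4248)/1.02=4.1717; Δ=(0.0000−20.4248)/(153.4166−119.0054)=-0.5936; B=V−Δ·S=89.2752
Node (0,0) S=134.0000: V=(p*·4.1717+(1−p*)·35.8770)/1.02=10.5657; Δ=(4.1717−35.8770)/(143.3800−111.2200)=-0.9859; B=V−Δ·S=142.6708
Check: Δ(0,0)·S0 + B(0,0) = 10.5657 = V0.

(0,0): Delta=-0.9859 Bond=142.6708
(1,0): Delta=-2.9077 Bond=359.2702
(1,1): Delta=-0.5936 Bond=89.2752
(2,0): Delta=0.0000 Bond=98.0392
(2,1): Delta=-3.5012 Bond=437.0915
(2,2): Delta=0.0000 Bond=0.0000
V0=10.5657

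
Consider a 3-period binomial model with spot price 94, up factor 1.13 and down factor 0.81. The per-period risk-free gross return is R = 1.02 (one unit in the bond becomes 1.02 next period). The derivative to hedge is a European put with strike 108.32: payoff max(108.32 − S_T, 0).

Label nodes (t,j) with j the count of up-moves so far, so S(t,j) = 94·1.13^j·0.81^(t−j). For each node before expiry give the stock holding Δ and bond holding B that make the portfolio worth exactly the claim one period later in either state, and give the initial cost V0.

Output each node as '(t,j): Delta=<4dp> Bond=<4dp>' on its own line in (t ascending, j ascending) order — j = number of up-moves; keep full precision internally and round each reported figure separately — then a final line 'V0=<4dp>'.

The replicating-portfolio and risk-neutral prices coincide; use p* = (1.02−0.81)/(1.13−0.81) = 0.6563 for the latter.
At expiry t=3: V(3,0)=58.3645, V(3,1)=38.6291, V(3,2)=11.0968, V(3,3)=0.0000
(2,0): S=61.6734. Δ = (V_up−V_dn)/(S_up−S_dn) = (38.6291−58.3645)/(69.6909−49.9555) = -1.0000. V = [p*·38.6291 + (1−p*)·58.3645]/1.02 = 44.5227. B = V − Δ·S = 106.1961.
(2,1): S=86.0382. Δ = (V_up−V_dn)/(S_up−S_dn) = (11.0968−38.6291)/(97.2232−69.6909) = -1.0000. V = [p*·11.0968 + (1−p*)·38.6291]/1.02 = 20.1579. B = V − Δ·S = 106.1961.
(2,2): S=120.0286. Δ = (V_up−V_dn)/(S_up−S_dn) = (0.0000−11.0968)/(135.6323−97.2232) = -0.2889. V = [p*·0.0000 + (1−p*)·11.0968]/1.02 = 3.7397. B = V − Δ·S = 38.4173.
(1,0): S=76.1400. Δ = (V_up−V_dn)/(S_up−S_dn) = (20.1579−44.5227)/(86.0382−61.6734) = -1.0000. V = [p*·20.1579 + (1−p*)·44.5227]/1.02 = 27.9738. B = V − Δ·S = 104.1138.
(1,1): S=106.2200. Δ = (V_up−V_dn)/(S_up−S_dn) = (3.7397−20.1579)/(120.0286−86.0382) = -0.4830. V = [p*·3.7397 + (1−p*)·20.1579]/1.02 = 9.1995. B = V − Δ·S = 60.5062.
(0,0): S=94.0000. Δ = (V_up−V_dn)/(S_up−S_dn) = (9.1995−27.9738)/(106.2200−76.1400) = -0.6241. V = [p*·9.1995 + (1−p*)·27.9738]/1.02 = 15.3462. B = V − Δ·S = 74.0160.
Check: Δ(0,0)·S0 + B(0,0) = 15.3462 = V0.

(0,0): Delta=-0.6241 Bond=74.0160
(1,0): Delta=-1.0000 Bond=104.1138
(1,1): Delta=-0.4830 Bond=60.5062
(2,0): Delta=-1.0000 Bond=106.1961
(2,1): Delta=-1.0000 Bond=106.1961
(2,2): Delta=-0.2889 Bond=38.4173
V0=15.3462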